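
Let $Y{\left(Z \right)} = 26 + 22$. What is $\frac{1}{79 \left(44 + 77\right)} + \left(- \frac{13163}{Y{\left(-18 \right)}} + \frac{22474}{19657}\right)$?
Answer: $- \frac{223911962815}{819932784} \approx -273.09$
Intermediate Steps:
$Y{\left(Z \right)} = 48$
$\frac{1}{79 \left(44 + 77\right)} + \left(- \frac{13163}{Y{\left(-18 \right)}} + \frac{22474}{19657}\right) = \frac{1}{79 \left(44 + 77\right)} + \left(- \frac{13163}{48} + \frac{22474}{19657}\right) = \frac{1}{79 \cdot 121} + \left(\left(-13163\right) \frac{1}{48} + 22474 \cdot \frac{1}{19657}\right) = \frac{1}{9559} + \left(- \frac{13163}{48} + \frac{22474}{19657}\right) = \frac{1}{9559} - \frac{257666339}{943536} = - \frac{223911962815}{819932784}$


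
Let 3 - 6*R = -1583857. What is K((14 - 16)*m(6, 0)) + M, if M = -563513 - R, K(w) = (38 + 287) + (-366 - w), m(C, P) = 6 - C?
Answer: -2482592/3 ≈ -8.2753e+5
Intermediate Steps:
R = 791930/3 (R = 1/2 - 1/6*(-1583857) = 1/2 + 1583857/6 = 791930/3 ≈ 2.6398e+5)
K(w) = -41 - w (K(w) = 325 + (-366 - w) = -41 - w)
M = -2482469/3 (M = -563513 - 1*791930/3 = -563513 - 791930/3 = -2482469/3 ≈ -8.2749e+5)
K((14 - 16)*m(6, 0)) + M = (-41 - (14 - 16)*(6 - 1*6)) - 2482469/3 = (-41 - (-2)*(6 - 6)) - 2482469/3 = (-41 - (-2)*0) - 2482469/3 = (-41 - 1*0) - 2482469/3 = (-41 + 0) - 2482469/3 = -41 - 2482469/3 = -2482592/3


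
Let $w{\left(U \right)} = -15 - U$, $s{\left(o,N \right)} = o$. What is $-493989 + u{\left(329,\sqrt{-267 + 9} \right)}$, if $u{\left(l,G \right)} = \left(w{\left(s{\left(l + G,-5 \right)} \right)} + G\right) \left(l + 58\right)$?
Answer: $-627117$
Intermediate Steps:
$u{\left(l,G \right)} = \left(-15 - l\right) \left(58 + l\right)$ ($u{\left(l,G \right)} = \left(\left(-15 - \left(l + G\right)\right) + G\right) \left(l + 58\right) = \left(\left(-15 - \left(G + l\right)\right) + G\right) \left(58 + l\right) = \left(\left(-15 - G - l\right) + G\right) \left(58 + l\right) = \left(-15 - l\right) \left(58 + l\right)$)
$-493989 + u{\left(329,\sqrt{-267 + 9} \right)} = -493989 - 133128 = -627117$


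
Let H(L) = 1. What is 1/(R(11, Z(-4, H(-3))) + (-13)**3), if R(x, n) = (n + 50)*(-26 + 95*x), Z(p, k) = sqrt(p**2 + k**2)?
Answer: 48753/2359202872 - 1019*sqrt(17)/2359202872 ≈ 1.8884e-5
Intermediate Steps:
Z(p, k) = sqrt(k**2 + p**2)
R(x, n) = (-26 + 95*x)*(50 + n) (R(x, n) = (50 + n)*(-26 + 95*x) = (-26 + 95*x)*(50 + n))
1/(R(11, Z(-4, H(-3))) + (-13)**3) = 1/((-1300 - 26*sqrt(1**2 + (-4)**2) + 4750*11 + 95*sqrt(1**2 + (-4)**2)*11) + (-13)**3) = 1/((-1300 - 26*sqrt(1 + 16) + 52250 + 95*sqrt(1 + 16)*11) - 2197) = 1/((-1300 - 26*sqrt(17) + 52250 + 95*sqrt(17)*11) - 2197) = 1/((-1300 - 26*sqrt(17) + 52250 + 1045*sqrt(17)) - 2197) = 1/((50950 + 1019*sqrt(17)) - 2197) = 1/(48753 + 1019*sqrt(17))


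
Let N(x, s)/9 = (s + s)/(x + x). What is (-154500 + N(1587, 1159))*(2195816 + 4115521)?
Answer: -515806784159751/529 ≈ -9.7506e+11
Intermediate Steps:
N(x, s) = 9*s/x (N(x, s) = 9*((s + s)/(x + x)) = 9*((2*s)/((2*x))) = 9*((2*s)*(1/(2*x))) = 9*(s/x) = 9*s/x)
(-154500 + N(1587, 1159))*(2195816 + 4115521) = (-154500 + 9*1159/1587)*(2195816 + 4115521) = (-154500 + 9*1159*(1/1587))*6311337 = (-154500 + 3477/529)*6311337 = -81727023/529*6311337 = -515806784159751/529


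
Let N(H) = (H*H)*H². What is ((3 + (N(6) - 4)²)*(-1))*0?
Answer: 0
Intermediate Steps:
N(H) = H⁴ (N(H) = H²*H² = H⁴)
((3 + (N(6) - 4)²)*(-1))*0 = ((3 + (6⁴ - 4)²)*(-1))*0 = ((3 + (1296 - 4)²)*(-1))*0 = ((3 + 1292²)*(-1))*0 = ((3 + 1669264)*(-1))*0 = (1669267*(-1))*0 = -1669267*0 = 0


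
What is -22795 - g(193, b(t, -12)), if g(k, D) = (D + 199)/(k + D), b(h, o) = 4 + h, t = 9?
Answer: -2347991/103 ≈ -22796.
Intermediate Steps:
g(k, D) = (199 + D)/(D + k)
-22795 - g(193, b(t, -12)) = -22795 - (199 + (4 + 9))/((4 + 9) + 193) = -22795 - (199 + 13)/(13 + 193) = -22795 - 212/206 = -22795 - 1*106/103 = -22795 - 106/103 = -2347991/103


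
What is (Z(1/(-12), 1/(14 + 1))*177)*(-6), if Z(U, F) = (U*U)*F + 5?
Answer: -637259/120 ≈ -5310.5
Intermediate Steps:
Z(U, F) = 5 + F*U² (Z(U, F) = U²*F + 5 = F*U² + 5 = 5 + F*U²)
(Z(1/(-12), 1/(14 + 1))*177)*(-6) = ((5 + (1/(-12))²/(14 + 1))*177)*(-6) = ((5 + (1*(-1/12))²/15)*177)*(-6) = ((5 + (-1/12)²/15)*177)*(-6) = ((5 + (1/15)*(1/144))*177)*(-6) = ((5 + 1/2160)*177)*(-6) = ((10801/2160)*177)*(-6) = (637259/720)*(-6) = -637259/120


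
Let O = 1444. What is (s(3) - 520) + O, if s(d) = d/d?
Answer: 925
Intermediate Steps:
s(d) = 1
(s(3) - 520) + O = (1 - 520) + 1444 = -519 + 1444 = 925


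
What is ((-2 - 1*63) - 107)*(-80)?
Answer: 13760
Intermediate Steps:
((-2 - 1*63) - 107)*(-80) = ((-2 - 63) - 107)*(-80) = (-65 - 107)*(-80) = -172*(-80) = 13760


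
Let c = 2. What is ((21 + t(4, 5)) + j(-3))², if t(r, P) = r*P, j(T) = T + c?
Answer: 1600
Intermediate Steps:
j(T) = 2 + T (j(T) = T + 2 = 2 + T)
t(r, P) = P*r
((21 + t(4, 5)) + j(-3))² = ((21 + 5*4) + (2 - 3))² = ((21 + 20) - 1)² = (41 - 1)² = 40² = 1600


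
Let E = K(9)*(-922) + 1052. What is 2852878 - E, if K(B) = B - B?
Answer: 2851826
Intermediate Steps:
K(B) = 0
E = 1052 (E = 0*(-922) + 1052 = 0 + 1052 = 1052)
2852878 - E = 2852878 - 1*1052 = 2852878 - 1052 = 2851826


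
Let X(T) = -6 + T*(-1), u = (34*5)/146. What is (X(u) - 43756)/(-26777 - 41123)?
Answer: 3194711/4956700 ≈ 0.64452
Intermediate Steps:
u = 85/73 (u = 170*(1/146) = 85/73 ≈ 1.1644)
X(T) = -6 - T
(X(u) - 43756)/(-26777 - 41123) = ((-6 - 1*85/73) - 43756)/(-26777 - 41123) = ((-6 - 85/73) - 43756)/(-67900) = (-523/73 - 43756)*(-1/67900) = -3194711/73*(-1/67900) = 3194711/4956700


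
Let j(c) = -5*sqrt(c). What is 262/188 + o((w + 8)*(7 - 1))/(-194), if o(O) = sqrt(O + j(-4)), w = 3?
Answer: 131/94 - sqrt(66 - 10*I)/194 ≈ 1.3516 + 0.0031634*I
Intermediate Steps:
o(O) = sqrt(O - 10*I)
262/188 + o((w + 8)*(7 - 1))/(-194) = 262/188 + sqrt((3 + 8)*(7 - 1) - 10*I)/(-194) = 262*(1/188) + sqrt(11*6 - 10*I)*(-1/194) = 131/94 + sqrt(66 - 10*I)*(-1/194) = 131/94 - sqrt(66 - 10*I)/194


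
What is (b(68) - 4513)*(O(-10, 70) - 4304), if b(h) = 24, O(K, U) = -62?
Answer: 19598974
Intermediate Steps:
(b(68) - 4513)*(O(-10, 70) - 4304) = (24 - 4513)*(-62 - 4304) = -4489*(-4366) = 19598974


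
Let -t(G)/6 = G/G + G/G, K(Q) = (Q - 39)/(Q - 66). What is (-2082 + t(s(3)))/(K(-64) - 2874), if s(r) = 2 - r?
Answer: 272220/373517 ≈ 0.72880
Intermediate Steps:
K(Q) = (-39 + Q)/(-66 + Q)
t(G) = -12 (t(G) = -6*(G/G + G/G) = -6*(1 + 1) = -6*2 = -12)
(-2082 + t(s(3)))/(K(-64) - 2874) = (-2082 - 12)/((-39 - 64)/(-66 - 64) - 2874) = -2094/(-103/(-130) - 2874) = -2094/(-1/130*(-103) - 2874) = -2094/(103/130 - 2874) = -2094/(-373517/130) = -2094*(-130/373517) = 272220/373517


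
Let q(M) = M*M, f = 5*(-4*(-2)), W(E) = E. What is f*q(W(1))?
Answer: 40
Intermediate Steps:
f = 40 (f = 5*8 = 40)
q(M) = M²
f*q(W(1)) = 40*1² = 40*1 = 40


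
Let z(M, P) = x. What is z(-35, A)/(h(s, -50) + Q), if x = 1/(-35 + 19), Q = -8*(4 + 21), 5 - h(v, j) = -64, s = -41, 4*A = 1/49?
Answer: 1/2096 ≈ 0.00047710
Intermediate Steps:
A = 1/196 (A = (1/4)/49 = (1/4)*(1/49) = 1/196 ≈ 0.0051020)
h(v, j) = 69 (h(v, j) = 5 - 1*(-64) = 5 + 64 = 69)
Q = -200 (Q = -8*25 = -200)
x = -1/16 (x = 1/(-16) = -1/16 ≈ -0.062500)
z(M, P) = -1/16
z(-35, A)/(h(s, -50) + Q) = -1/(16*(69 - 200)) = -1/16/(-131) = -1/16*(-1/131) = 1/2096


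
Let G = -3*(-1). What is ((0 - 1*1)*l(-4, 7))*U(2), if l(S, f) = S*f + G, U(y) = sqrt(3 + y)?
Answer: 25*sqrt(5) ≈ 55.902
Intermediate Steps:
G = 3
l(S, f) = 3 + S*f (l(S, f) = S*f + 3 = 3 + S*f)
((0 - 1*1)*l(-4, 7))*U(2) = ((0 - 1*1)*(3 - 4*7))*sqrt(3 + 2) = ((0 - 1)*(3 - 28))*sqrt(5) = (-1*(-25))*sqrt(5) = 25*sqrt(5)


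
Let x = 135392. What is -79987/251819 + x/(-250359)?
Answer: -54119743381/63045153021 ≈ -0.85843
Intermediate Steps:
-79987/251819 + x/(-250359) = -79987/251819 + 135392/(-250359) = -79987*1/251819 + 135392*(-1/250359) = -79987/251819 - 135392/250359 = -54119743381/63045153021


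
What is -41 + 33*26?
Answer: 817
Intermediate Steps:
-41 + 33*26 = -41 + 858 = 817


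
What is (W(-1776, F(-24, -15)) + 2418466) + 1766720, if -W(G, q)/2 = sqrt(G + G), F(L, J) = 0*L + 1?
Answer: 4185186 - 8*I*sqrt(222) ≈ 4.1852e+6 - 119.2*I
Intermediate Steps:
F(L, J) = 1 (F(L, J) = 0 + 1 = 1)
W(G, q) = -2*sqrt(2)*sqrt(G) (W(G, q) = -2*sqrt(G + G) = -2*sqrt(2)*sqrt(G))
(W(-1776, F(-24, -15)) + 2418466) + 1766720 = (-2*sqrt(2)*sqrt(-1776) + 2418466) + 1766720 = (-2*sqrt(2)*4*I*sqrt(111) + 2418466) + 1766720 = (-8*I*sqrt(222) + 2418466) + 1766720 = (2418466 - 8*I*sqrt(222)) + 1766720 = 4185186 - 8*I*sqrt(222)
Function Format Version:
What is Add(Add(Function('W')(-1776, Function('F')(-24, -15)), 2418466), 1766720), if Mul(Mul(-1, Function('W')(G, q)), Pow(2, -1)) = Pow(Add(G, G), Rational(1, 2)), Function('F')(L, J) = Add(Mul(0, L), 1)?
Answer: Add(4185186, Mul(-8, I, Pow(222, Rational(1, 2)))) ≈ Add(4.1852e+6, Mul(-119.20, I))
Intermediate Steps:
Function('F')(L, J) = 1 (Function('F')(L, J) = Add(0, 1) = 1)
Function('W')(G, q) = Mul(-2, Pow(2, Rational(1, 2)), Pow(G, Rational(1, 2))) (Function('W')(G, q) = Mul(-2, Pow(Add(G, G), Rational(1, 2))) = Mul(-2, Pow(Mul(2, G), Rational(1, 2))) = Mul(-2, Mul(Pow(2, Rational(1, 2)), Pow(G, Rational(1, 2)))) = Mul(-2, Pow(2, Rational(1, 2)), Pow(G, Rational(1, 2))))
Add(Add(Function('W')(-1776, Function('F')(-24, -15)), 2418466), 1766720) = Add(Add(Mul(-2, Pow(2, Rational(1, 2)), Pow(-1776, Rational(1, 2))), 2418466), 1766720) = Add(Add(Mul(-2, Pow(2, Rational(1, 2)), Mul(4, I, Pow(111, Rational(1, 2)))), 2418466), 1766720) = Add(Add(Mul(-8, I, Pow(222, Rational(1, 2))), 2418466), 1766720) = Add(Add(2418466, Mul(-8, I, Pow(222, Rational(1, 2)))), 1766720) = Add(4185186, Mul(-8, I, Pow(222, Rational(1, 2))))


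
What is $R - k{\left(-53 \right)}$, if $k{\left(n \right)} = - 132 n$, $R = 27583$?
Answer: $20587$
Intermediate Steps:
$R - k{\left(-53 \right)} = 27583 - \left(-132\right) \left(-53\right) = 27583 - 6996 = 20587$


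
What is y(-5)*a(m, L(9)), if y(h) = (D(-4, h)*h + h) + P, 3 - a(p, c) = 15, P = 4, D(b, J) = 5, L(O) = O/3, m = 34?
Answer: 312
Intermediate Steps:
L(O) = O/3 (L(O) = O*(1/3) = O/3)
a(p, c) = -12 (a(p, c) = 3 - 1*15 = 3 - 15 = -12)
y(h) = 4 + 6*h (y(h) = (5*h + h) + 4 = 6*h + 4 = 4 + 6*h)
y(-5)*a(m, L(9)) = (4 + 6*(-5))*(-12) = (4 - 30)*(-12) = -26*(-12) = 312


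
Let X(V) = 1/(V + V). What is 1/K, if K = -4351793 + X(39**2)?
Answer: -3042/13238154305 ≈ -2.2979e-7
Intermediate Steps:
X(V) = 1/(2*V)
K = -13238154305/3042 (K = -4351793 + 1/(2*(39**2)) = -4351793 + (1/2)/1521 = -4351793 + (1/2)*(1/1521) = -4351793 + 1/3042 = -13238154305/3042 ≈ -4.3518e+6)
1/K = 1/(-13238154305/3042) = -3042/13238154305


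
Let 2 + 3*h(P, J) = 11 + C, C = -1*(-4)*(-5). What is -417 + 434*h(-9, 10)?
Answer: -6025/3 ≈ -2008.3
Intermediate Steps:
C = -20 (C = 4*(-5) = -20)
h(P, J) = -11/3 (h(P, J) = -2/3 + (11 - 20)/3 = -2/3 + (1/3)*(-9) = -2/3 - 3 = -11/3)
-417 + 434*h(-9, 10) = -417 + 434*(-11/3) = -417 - 4774/3 = -6025/3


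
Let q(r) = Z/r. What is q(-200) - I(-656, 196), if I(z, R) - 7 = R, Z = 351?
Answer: -40951/200 ≈ -204.75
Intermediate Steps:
I(z, R) = 7 + R
q(r) = 351/r
q(-200) - I(-656, 196) = 351/(-200) - (7 + 196) = 351*(-1/200) - 1*203 = -351/200 - 203 = -40951/200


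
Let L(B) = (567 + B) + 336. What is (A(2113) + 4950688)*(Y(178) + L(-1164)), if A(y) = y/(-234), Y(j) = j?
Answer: -96152086957/234 ≈ -4.1091e+8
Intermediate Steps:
L(B) = 903 + B
A(y) = -y/234 (A(y) = y*(-1/234) = -y/234)
(A(2113) + 4950688)*(Y(178) + L(-1164)) = (-1/234*2113 + 4950688)*(178 + (903 - 1164)) = (-2113/234 + 4950688)*(178 - 261) = (1158458879/234)*(-83) = -96152086957/234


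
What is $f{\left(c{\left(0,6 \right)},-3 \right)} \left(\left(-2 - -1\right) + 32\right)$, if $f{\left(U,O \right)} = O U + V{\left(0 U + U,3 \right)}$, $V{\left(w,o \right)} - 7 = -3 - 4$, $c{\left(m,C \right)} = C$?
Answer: $-558$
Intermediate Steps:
$V{\left(w,o \right)} = 0$ ($V{\left(w,o \right)} = 7 - 7 = 0$)
$f{\left(U,O \right)} = O U$ ($f{\left(U,O \right)} = O U + 0 = O U$)
$f{\left(c{\left(0,6 \right)},-3 \right)} \left(\left(-2 - -1\right) + 32\right) = \left(-3\right) 6 \left(\left(-2 - -1\right) + 32\right) = - 18 \left(\left(-2 + 1\right) + 32\right) = - 18 \left(-1 + 32\right) = \left(-18\right) 31 = -558$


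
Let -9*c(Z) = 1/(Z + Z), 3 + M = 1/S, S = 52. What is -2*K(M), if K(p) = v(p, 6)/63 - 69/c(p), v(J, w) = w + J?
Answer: 932921/126 ≈ 7404.1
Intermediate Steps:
M = -155/52 (M = -3 + 1/52 = -155/52 ≈ -2.9808)
v(J, w) = J + w
c(Z) = -1/(18*Z) (c(Z) = -1/(9*(Z + Z)) = -1/(2*Z)/9 = -1/(18*Z))
K(p) = 2/21 + 78247*p/63 (K(p) = (p + 6)/63 - 69*(-18*p) = (6 + p)*(1/63) - (-1242)*p = (2/21 + p/63) + 1242*p = 2/21 + 78247*p/63)
-2*K(M) = -2*(2/21 + (78247/63)*(-155/52)) = -2*(2/21 - 932945/252) = -2*(-932921/252) = 932921/126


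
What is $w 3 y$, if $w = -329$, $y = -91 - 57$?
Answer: $146076$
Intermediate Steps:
$y = -148$
$w 3 y = \left(-329\right) 3 \left(-148\right) = \left(-987\right) \left(-148\right) = 146076$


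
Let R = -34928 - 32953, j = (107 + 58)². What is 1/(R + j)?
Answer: -1/40656 ≈ -2.4597e-5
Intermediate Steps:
j = 27225 (j = 165² = 27225)
R = -67881
1/(R + j) = 1/(-67881 + 27225) = 1/(-40656) = -1/40656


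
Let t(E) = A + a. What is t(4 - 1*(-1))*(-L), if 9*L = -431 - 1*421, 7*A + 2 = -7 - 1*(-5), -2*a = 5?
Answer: -6106/21 ≈ -290.76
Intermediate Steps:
a = -5/2 (a = -1/2*5 = -5/2 ≈ -2.5000)
A = -4/7 (A = -2/7 + (-7 - 1*(-5))/7 = -2/7 + (-7 + 5)/7 = -2/7 + (1/7)*(-2) = -2/7 - 2/7 = -4/7 ≈ -0.57143)
t(E) = -43/14 (t(E) = -4/7 - 5/2 = -43/14)
L = -284/3 (L = (-431 - 1*421)/9 = (-431 - 421)/9 = (1/9)*(-852) = -284/3 ≈ -94.667)
t(4 - 1*(-1))*(-L) = -(-43)*(-284)/(14*3) = -43/14*284/3 = -6106/21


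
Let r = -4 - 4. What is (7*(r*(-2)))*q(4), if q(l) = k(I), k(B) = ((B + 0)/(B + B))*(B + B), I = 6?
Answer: 672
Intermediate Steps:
k(B) = B (k(B) = (B/((2*B)))*(2*B) = (B*(1/(2*B)))*(2*B) = (2*B)/2 = B)
q(l) = 6
r = -8
(7*(r*(-2)))*q(4) = (7*(-8*(-2)))*6 = (7*16)*6 = 112*6 = 672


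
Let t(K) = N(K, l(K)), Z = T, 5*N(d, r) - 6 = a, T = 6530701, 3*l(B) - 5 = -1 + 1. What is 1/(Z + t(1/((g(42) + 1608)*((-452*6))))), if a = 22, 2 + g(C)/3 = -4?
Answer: 5/32653533 ≈ 1.5312e-7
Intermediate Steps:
g(C) = -18 (g(C) = -6 + 3*(-4) = -6 - 12 = -18)
l(B) = 5/3 (l(B) = 5/3 + (-1 + 1)/3 = 5/3 + (⅓)*0 = 5/3 + 0 = 5/3)
N(d, r) = 28/5 (N(d, r) = 6/5 + (⅕)*22 = 6/5 + 22/5 = 28/5)
Z = 6530701
t(K) = 28/5
1/(Z + t(1/((g(42) + 1608)*((-452*6))))) = 1/(6530701 + 28/5) = 1/(32653533/5) = 5/32653533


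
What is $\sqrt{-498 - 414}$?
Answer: $4 i \sqrt{57} \approx 30.199 i$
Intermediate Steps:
$\sqrt{-498 - 414} = \sqrt{-912} = 4 i \sqrt{57}$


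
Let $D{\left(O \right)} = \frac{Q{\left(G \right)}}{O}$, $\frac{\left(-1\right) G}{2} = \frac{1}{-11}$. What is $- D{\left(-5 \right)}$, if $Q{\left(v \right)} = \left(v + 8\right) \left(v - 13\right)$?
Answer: $- \frac{2538}{121} \approx -20.975$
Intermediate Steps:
$G = \frac{2}{11}$ ($G = - \frac{2}{-11} = \left(-2\right) \left(- \frac{1}{11}\right) = \frac{2}{11} \approx 0.18182$)
$Q{\left(v \right)} = \left(-13 + v\right) \left(8 + v\right)$ ($Q{\left(v \right)} = \left(8 + v\right) \left(-13 + v\right) = \left(-13 + v\right) \left(8 + v\right)$)
$D{\left(O \right)} = - \frac{12690}{121 O}$ ($D{\left(O \right)} = \frac{-104 + \left(\frac{2}{11}\right)^{2} - \frac{10}{11}}{O} = \frac{-104 + \frac{4}{121} - \frac{10}{11}}{O} = - \frac{12690}{121 O}$)
$- D{\left(-5 \right)} = - \frac{-12690}{121 \left(-5\right)} = - \frac{\left(-12690\right) \left(-1\right)}{121 \cdot 5} = \left(-1\right) \frac{2538}{121} = - \frac{2538}{121}$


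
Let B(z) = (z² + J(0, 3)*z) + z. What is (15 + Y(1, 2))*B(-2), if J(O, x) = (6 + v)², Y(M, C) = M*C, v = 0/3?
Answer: -1190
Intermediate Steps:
v = 0 (v = 0*(⅓) = 0)
Y(M, C) = C*M
J(O, x) = 36 (J(O, x) = (6 + 0)² = 6² = 36)
B(z) = z² + 37*z (B(z) = (z² + 36*z) + z = z² + 37*z)
(15 + Y(1, 2))*B(-2) = (15 + 2*1)*(-2*(37 - 2)) = (15 + 2)*(-2*35) = 17*(-70) = -1190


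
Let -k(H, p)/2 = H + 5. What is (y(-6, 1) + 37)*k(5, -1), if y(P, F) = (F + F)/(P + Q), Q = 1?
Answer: -732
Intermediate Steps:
y(P, F) = 2*F/(1 + P) (y(P, F) = (F + F)/(P + 1) = (2*F)/(1 + P) = 2*F/(1 + P))
k(H, p) = -10 - 2*H (k(H, p) = -2*(H + 5) = -2*(5 + H) = -10 - 2*H)
(y(-6, 1) + 37)*k(5, -1) = (2*1/(1 - 6) + 37)*(-10 - 2*5) = (2*1/(-5) + 37)*(-10 - 10) = (2*1*(-1/5) + 37)*(-20) = (-2/5 + 37)*(-20) = (183/5)*(-20) = -732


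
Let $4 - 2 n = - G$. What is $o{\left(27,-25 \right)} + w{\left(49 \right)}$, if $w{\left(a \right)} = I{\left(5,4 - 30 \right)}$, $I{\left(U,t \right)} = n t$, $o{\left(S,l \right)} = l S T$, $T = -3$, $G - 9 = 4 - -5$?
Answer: $1739$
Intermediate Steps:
$G = 18$ ($G = 9 + \left(4 - -5\right) = 9 + \left(4 + 5\right) = 9 + 9 = 18$)
$n = 11$ ($n = 2 - \frac{\left(-1\right) 18}{2} = 2 - -9 = 2 + 9 = 11$)
$o{\left(S,l \right)} = - 3 S l$ ($o{\left(S,l \right)} = l S \left(-3\right) = S l \left(-3\right) = - 3 S l$)
$I{\left(U,t \right)} = 11 t$
$w{\left(a \right)} = -286$ ($w{\left(a \right)} = 11 \left(4 - 30\right) = 11 \left(-26\right) = -286$)
$o{\left(27,-25 \right)} + w{\left(49 \right)} = \left(-3\right) 27 \left(-25\right) - 286 = 2025 - 286 = 1739$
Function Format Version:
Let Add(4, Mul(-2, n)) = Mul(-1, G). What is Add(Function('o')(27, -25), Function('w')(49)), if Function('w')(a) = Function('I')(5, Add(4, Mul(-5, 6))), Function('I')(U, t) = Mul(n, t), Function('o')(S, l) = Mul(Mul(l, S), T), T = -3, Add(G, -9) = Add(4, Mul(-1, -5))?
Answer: 1739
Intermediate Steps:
G = 18 (G = Add(9, Add(4, Mul(-1, -5))) = Add(9, Add(4, 5)) = Add(9, 9) = 18)
n = 11 (n = Add(2, Mul(Rational(-1, 2), Mul(-1, 18))) = Add(2, Mul(Rational(-1, 2), -18)) = Add(2, 9) = 11)
Function('o')(S, l) = Mul(-3, S, l) (Function('o')(S, l) = Mul(Mul(l, S), -3) = Mul(Mul(S, l), -3) = Mul(-3, S, l))
Function('I')(U, t) = Mul(11, t)
Function('w')(a) = -286 (Function('w')(a) = Mul(11, Add(4, Mul(-5, 6))) = Mul(11, Add(4, -30)) = Mul(11, -26) = -286)
Add(Function('o')(27, -25), Function('w')(49)) = Add(Mul(-3, 27, -25), -286) = Add(2025, -286) = 1739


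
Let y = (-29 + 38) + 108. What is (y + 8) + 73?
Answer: 198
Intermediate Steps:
y = 117 (y = 9 + 108 = 117)
(y + 8) + 73 = (117 + 8) + 73 = 125 + 73 = 198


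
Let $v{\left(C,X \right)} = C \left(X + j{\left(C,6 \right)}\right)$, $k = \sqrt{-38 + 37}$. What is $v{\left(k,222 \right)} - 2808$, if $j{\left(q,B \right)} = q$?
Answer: $-2809 + 222 i \approx -2809.0 + 222.0 i$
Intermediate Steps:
$k = i$ ($k = \sqrt{-1} = i \approx 1.0 i$)
$v{\left(C,X \right)} = C \left(C + X\right)$ ($v{\left(C,X \right)} = C \left(X + C\right) = C \left(C + X\right)$)
$v{\left(k,222 \right)} - 2808 = i \left(i + 222\right) - 2808 = i \left(222 + i\right) - 2808 = -2808 + i \left(222 + i\right)$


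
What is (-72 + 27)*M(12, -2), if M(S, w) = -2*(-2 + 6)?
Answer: 360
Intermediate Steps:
M(S, w) = -8 (M(S, w) = -2*4 = -8)
(-72 + 27)*M(12, -2) = (-72 + 27)*(-8) = -45*(-8) = 360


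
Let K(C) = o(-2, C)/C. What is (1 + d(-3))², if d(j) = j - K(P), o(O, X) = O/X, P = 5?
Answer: 2304/625 ≈ 3.6864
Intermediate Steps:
K(C) = -2/C² (K(C) = (-2/C)/C = -2/C²)
d(j) = 2/25 + j (d(j) = j - (-2)/5² = j - (-2)/25 = j - 1*(-2/25) = j + 2/25 = 2/25 + j)
(1 + d(-3))² = (1 + (2/25 - 3))² = (1 - 73/25)² = (-48/25)² = 2304/625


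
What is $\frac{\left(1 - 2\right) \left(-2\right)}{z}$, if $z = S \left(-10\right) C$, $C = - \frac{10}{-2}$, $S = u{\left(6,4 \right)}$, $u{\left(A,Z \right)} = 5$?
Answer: $- \frac{1}{125} \approx -0.008$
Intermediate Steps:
$S = 5$
$C = 5$ ($C = \left(-10\right) \left(- \frac{1}{2}\right) = 5$)
$z = -250$ ($z = 5 \left(-10\right) 5 = \left(-50\right) 5 = -250$)
$\frac{\left(1 - 2\right) \left(-2\right)}{z} = \frac{\left(1 - 2\right) \left(-2\right)}{-250} = \left(-1\right) \left(-2\right) \left(- \frac{1}{250}\right) = 2 \left(- \frac{1}{250}\right) = - \frac{1}{125}$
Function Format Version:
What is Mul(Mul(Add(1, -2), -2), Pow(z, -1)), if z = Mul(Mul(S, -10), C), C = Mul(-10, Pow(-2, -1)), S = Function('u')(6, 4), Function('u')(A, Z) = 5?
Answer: Rational(-1, 125) ≈ -0.0080000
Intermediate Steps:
S = 5
C = 5 (C = Mul(-10, Rational(-1, 2)) = 5)
z = -250 (z = Mul(Mul(5, -10), 5) = Mul(-50, 5) = -250)
Mul(Mul(Add(1, -2), -2), Pow(z, -1)) = Mul(Mul(Add(1, -2), -2), Pow(-250, -1)) = Mul(Mul(-1, -2), Rational(-1, 250)) = Mul(2, Rational(-1, 250)) = Rational(-1, 125)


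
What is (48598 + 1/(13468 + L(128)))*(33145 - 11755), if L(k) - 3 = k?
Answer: 4712104367390/4533 ≈ 1.0395e+9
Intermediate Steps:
L(k) = 3 + k
(48598 + 1/(13468 + L(128)))*(33145 - 11755) = (48598 + 1/(13468 + (3 + 128)))*(33145 - 11755) = (48598 + 1/(13468 + 131))*21390 = (48598 + 1/13599)*21390 = (660884203/13599)*21390 = 4712104367390/4533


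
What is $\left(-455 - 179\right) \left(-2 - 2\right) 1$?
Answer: $2536$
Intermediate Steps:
$\left(-455 - 179\right) \left(-2 - 2\right) 1 = - 634 \left(\left(-4\right) 1\right) = \left(-634\right) \left(-4\right) = 2536$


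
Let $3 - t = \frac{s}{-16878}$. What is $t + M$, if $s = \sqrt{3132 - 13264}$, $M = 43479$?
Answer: $43482 + \frac{i \sqrt{2533}}{8439} \approx 43482.0 + 0.0059638 i$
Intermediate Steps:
$s = 2 i \sqrt{2533}$ ($s = \sqrt{-10132} = 2 i \sqrt{2533} \approx 100.66 i$)
$t = 3 + \frac{i \sqrt{2533}}{8439}$ ($t = 3 - \frac{2 i \sqrt{2533}}{-16878} = 3 - 2 i \sqrt{2533} \left(- \frac{1}{16878}\right) = 3 - - \frac{i \sqrt{2533}}{8439} = 3 + \frac{i \sqrt{2533}}{8439} \approx 3.0 + 0.0059638 i$)
$t + M = \left(3 + \frac{i \sqrt{2533}}{8439}\right) + 43479 = 43482 + \frac{i \sqrt{2533}}{8439}$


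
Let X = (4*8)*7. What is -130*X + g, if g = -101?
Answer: -29221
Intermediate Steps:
X = 224 (X = 32*7 = 224)
-130*X + g = -130*224 - 101 = -29120 - 101 = -29221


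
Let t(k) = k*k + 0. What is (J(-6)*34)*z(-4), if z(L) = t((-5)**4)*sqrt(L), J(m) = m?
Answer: -159375000*I ≈ -1.5938e+8*I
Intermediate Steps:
t(k) = k**2 (t(k) = k**2 + 0 = k**2)
z(L) = 390625*sqrt(L) (z(L) = ((-5)**4)**2*sqrt(L) = 625**2*sqrt(L) = 390625*sqrt(L))
(J(-6)*34)*z(-4) = (-6*34)*(390625*sqrt(-4)) = -79687500*2*I = -159375000*I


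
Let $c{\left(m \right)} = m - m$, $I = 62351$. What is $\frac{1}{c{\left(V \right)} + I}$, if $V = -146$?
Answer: $\frac{1}{62351} \approx 1.6038 \cdot 10^{-5}$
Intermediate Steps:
$c{\left(m \right)} = 0$
$\frac{1}{c{\left(V \right)} + I} = \frac{1}{0 + 62351} = \frac{1}{62351}$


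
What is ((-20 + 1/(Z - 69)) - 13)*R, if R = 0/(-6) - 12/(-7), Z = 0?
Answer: -9112/161 ≈ -56.596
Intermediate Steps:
R = 12/7 (R = 0*(-⅙) - 12*(-⅐) = 0 + 12/7 = 12/7 ≈ 1.7143)
((-20 + 1/(Z - 69)) - 13)*R = ((-20 + 1/(0 - 69)) - 13)*(12/7) = ((-20 + 1/(-69)) - 13)*(12/7) = ((-20 - 1/69) - 13)*(12/7) = (-1381/69 - 13)*(12/7) = -2278/69*12/7 = -9112/161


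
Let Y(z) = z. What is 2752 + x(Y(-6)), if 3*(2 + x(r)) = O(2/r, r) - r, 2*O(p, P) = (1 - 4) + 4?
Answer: 16513/6 ≈ 2752.2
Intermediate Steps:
O(p, P) = 1/2 (O(p, P) = ((1 - 4) + 4)/2 = (-3 + 4)/2 = (1/2)*1 = 1/2)
x(r) = -11/6 - r/3 (x(r) = -2 + (1/2 - r)/3 = -2 + (1/6 - r/3) = -11/6 - r/3)
2752 + x(Y(-6)) = 2752 + (-11/6 - 1/3*(-6)) = 2752 + (-11/6 + 2) = 2752 + 1/6 = 16513/6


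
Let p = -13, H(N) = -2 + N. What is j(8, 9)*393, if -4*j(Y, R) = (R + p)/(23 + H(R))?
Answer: 131/10 ≈ 13.100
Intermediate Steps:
j(Y, R) = -(-13 + R)/(4*(21 + R)) (j(Y, R) = -(R - 13)/(4*(23 + (-2 + R))) = -(-13 + R)/(4*(21 + R)))
j(8, 9)*393 = ((13 - 1*9)/(4*(21 + 9)))*393 = ((¼)*(13 - 9)/30)*393 = ((¼)*(1/30)*4)*393 = (1/30)*393 = 131/10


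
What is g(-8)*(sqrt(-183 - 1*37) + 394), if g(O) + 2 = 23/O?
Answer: -7683/4 - 39*I*sqrt(55)/4 ≈ -1920.8 - 72.308*I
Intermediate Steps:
g(O) = -2 + 23/O
g(-8)*(sqrt(-183 - 1*37) + 394) = (-2 + 23/(-8))*(sqrt(-183 - 1*37) + 394) = (-2 + 23*(-1/8))*(sqrt(-183 - 37) + 394) = (-2 - 23/8)*(sqrt(-220) + 394) = -39*(2*I*sqrt(55) + 394)/8 = -39*(394 + 2*I*sqrt(55))/8 = -7683/4 - 39*I*sqrt(55)/4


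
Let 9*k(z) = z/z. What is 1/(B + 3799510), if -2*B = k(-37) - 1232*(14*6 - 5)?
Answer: 18/69267131 ≈ 2.5986e-7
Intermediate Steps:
k(z) = 1/9 (k(z) = (z/z)/9 = (1/9)*1 = 1/9)
B = 875951/18 (B = -(1/9 - 1232*(14*6 - 5))/2 = -(1/9 - 1232*(84 - 5))/2 = -(1/9 - 1232*79)/2 = -(1/9 - 97328)/2 = -1/2*(-875951/9) = 875951/18 ≈ 48664.)
1/(B + 3799510) = 1/(875951/18 + 3799510) = 1/(69267131/18) = 18/69267131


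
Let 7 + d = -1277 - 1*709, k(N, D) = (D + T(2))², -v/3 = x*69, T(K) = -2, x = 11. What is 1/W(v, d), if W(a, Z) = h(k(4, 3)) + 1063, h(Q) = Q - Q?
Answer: 1/1063 ≈ 0.00094073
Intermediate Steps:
v = -2277 (v = -33*69 = -3*759 = -2277)
k(N, D) = (-2 + D)² (k(N, D) = (D - 2)² = (-2 + D)²)
d = -1993 (d = -7 + (-1277 - 1*709) = -7 + (-1277 - 709) = -7 - 1986 = -1993)
h(Q) = 0
W(a, Z) = 1063 (W(a, Z) = 0 + 1063 = 1063)
1/W(v, d) = 1/1063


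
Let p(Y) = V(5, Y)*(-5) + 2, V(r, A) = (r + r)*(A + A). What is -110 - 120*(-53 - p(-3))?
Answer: 42490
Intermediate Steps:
V(r, A) = 4*A*r (V(r, A) = (2*r)*(2*A) = 4*A*r)
p(Y) = 2 - 100*Y (p(Y) = (4*Y*5)*(-5) + 2 = (20*Y)*(-5) + 2 = -100*Y + 2 = 2 - 100*Y)
-110 - 120*(-53 - p(-3)) = -110 - 120*(-53 - (2 - 100*(-3))) = -110 - 120*(-53 - (2 + 300)) = -110 - 120*(-53 - 1*302) = -110 - 120*(-53 - 302) = -110 - 120*(-355) = -110 + 42600 = 42490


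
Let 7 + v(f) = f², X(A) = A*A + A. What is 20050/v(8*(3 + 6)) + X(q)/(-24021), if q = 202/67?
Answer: 2161715585624/558237302613 ≈ 3.8724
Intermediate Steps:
q = 202/67 (q = 202*(1/67) = 202/67 ≈ 3.0149)
X(A) = A + A² (X(A) = A² + A = A + A²)
v(f) = -7 + f²
20050/v(8*(3 + 6)) + X(q)/(-24021) = 20050/(-7 + (8*(3 + 6))²) + (202*(1 + 202/67)/67)/(-24021) = 20050/(-7 + (8*9)²) + ((202/67)*(269/67))*(-1/24021) = 20050/(-7 + 72²) + (54338/4489)*(-1/24021) = 20050/(-7 + 5184) - 54338/107830269 = 20050/5177 - 54338/107830269 = 2161715585624/558237302613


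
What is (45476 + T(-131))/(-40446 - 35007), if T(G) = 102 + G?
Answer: -15149/25151 ≈ -0.60232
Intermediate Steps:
(45476 + T(-131))/(-40446 - 35007) = (45476 + (102 - 131))/(-40446 - 35007) = (45476 - 29)/(-75453) = 45447*(-1/75453) = -15149/25151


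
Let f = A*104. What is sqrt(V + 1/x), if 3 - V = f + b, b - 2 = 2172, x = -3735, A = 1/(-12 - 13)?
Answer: I*sqrt(3358656586)/1245 ≈ 46.549*I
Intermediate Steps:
A = -1/25 (A = 1/(-25) = -1/25 ≈ -0.040000)
b = 2174 (b = 2 + 2172 = 2174)
f = -104/25 (f = -1/25*104 = -104/25 ≈ -4.1600)
V = -54171/25 (V = 3 - (-104/25 + 2174) = 3 - 1*54246/25 = 3 - 54246/25 = -54171/25 ≈ -2166.8)
sqrt(V + 1/x) = sqrt(-54171/25 + 1/(-3735)) = sqrt(-54171/25 - 1/3735) = sqrt(-40465742/18675) = I*sqrt(3358656586)/1245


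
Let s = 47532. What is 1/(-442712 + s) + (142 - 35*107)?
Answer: -1423833541/395180 ≈ -3603.0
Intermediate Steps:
1/(-442712 + s) + (142 - 35*107) = 1/(-442712 + 47532) + (142 - 35*107) = 1/(-395180) + (142 - 3745) = -1/395180 - 3603 = -1423833541/395180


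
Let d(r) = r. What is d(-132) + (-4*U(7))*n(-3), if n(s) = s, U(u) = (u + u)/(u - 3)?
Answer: -90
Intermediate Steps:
U(u) = 2*u/(-3 + u) (U(u) = (2*u)/(-3 + u) = 2*u/(-3 + u))
d(-132) + (-4*U(7))*n(-3) = -132 - 8*7/(-3 + 7)*(-3) = -132 - 8*7/4*(-3) = -132 - 4*7/2*(-3) = -132 - 14*(-3) = -132 + 42 = -90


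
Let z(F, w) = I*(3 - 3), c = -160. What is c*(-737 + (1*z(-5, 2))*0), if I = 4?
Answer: 117920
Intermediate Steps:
z(F, w) = 0 (z(F, w) = 4*(3 - 3) = 4*0 = 0)
c*(-737 + (1*z(-5, 2))*0) = -160*(-737 + (1*0)*0) = -160*(-737 + 0*0) = -160*(-737 + 0) = -160*(-737) = 117920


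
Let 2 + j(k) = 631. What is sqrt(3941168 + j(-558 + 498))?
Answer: sqrt(3941797) ≈ 1985.4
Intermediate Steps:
j(k) = 629 (j(k) = -2 + 631 = 629)
sqrt(3941168 + j(-558 + 498)) = sqrt(3941168 + 629) = sqrt(3941797)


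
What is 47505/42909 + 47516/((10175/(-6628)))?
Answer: -4504369173419/145533025 ≈ -30951.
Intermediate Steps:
47505/42909 + 47516/((10175/(-6628))) = 47505*(1/42909) + 47516/((10175*(-1/6628))) = 15835/14303 + 47516/(-10175/6628) = 15835/14303 + 47516*(-6628/10175) = 15835/14303 - 314936048/10175 = -4504369173419/145533025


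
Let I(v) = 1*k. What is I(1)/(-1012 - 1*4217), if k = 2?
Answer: -2/5229 ≈ -0.00038248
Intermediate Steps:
I(v) = 2 (I(v) = 1*2 = 2)
I(1)/(-1012 - 1*4217) = 2/(-1012 - 1*4217) = 2/(-1012 - 4217) = 2/(-5229) = 2*(-1/5229) = -2/5229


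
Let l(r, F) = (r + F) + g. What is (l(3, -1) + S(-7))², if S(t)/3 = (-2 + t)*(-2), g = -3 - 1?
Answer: 2704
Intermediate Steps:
g = -4
l(r, F) = -4 + F + r (l(r, F) = (r + F) - 4 = (F + r) - 4 = -4 + F + r)
S(t) = 12 - 6*t (S(t) = 3*((-2 + t)*(-2)) = 3*(4 - 2*t) = 12 - 6*t)
(l(3, -1) + S(-7))² = ((-4 - 1 + 3) + (12 - 6*(-7)))² = (-2 + (12 + 42))² = (-2 + 54)² = 52² = 2704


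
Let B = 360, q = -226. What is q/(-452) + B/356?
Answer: 269/178 ≈ 1.5112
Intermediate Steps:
q/(-452) + B/356 = -226/(-452) + 360/356 = -226*(-1/452) + 360*(1/356) = ½ + 90/89 = 269/178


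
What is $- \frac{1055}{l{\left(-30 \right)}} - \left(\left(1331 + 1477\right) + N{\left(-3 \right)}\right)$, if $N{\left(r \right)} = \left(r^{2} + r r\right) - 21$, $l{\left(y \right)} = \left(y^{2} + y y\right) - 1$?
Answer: $- \frac{5047250}{1799} \approx -2805.6$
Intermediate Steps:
$l{\left(y \right)} = -1 + 2 y^{2}$ ($l{\left(y \right)} = \left(y^{2} + y^{2}\right) - 1 = 2 y^{2} - 1 = -1 + 2 y^{2}$)
$N{\left(r \right)} = -21 + 2 r^{2}$ ($N{\left(r \right)} = \left(r^{2} + r^{2}\right) - 21 = 2 r^{2} - 21 = -21 + 2 r^{2}$)
$- \frac{1055}{l{\left(-30 \right)}} - \left(\left(1331 + 1477\right) + N{\left(-3 \right)}\right) = - \frac{1055}{-1 + 2 \left(-30\right)^{2}} - \left(\left(1331 + 1477\right) - \left(21 - 2 \left(-3\right)^{2}\right)\right) = - \frac{1055}{-1 + 2 \cdot 900} - \left(2808 + \left(-21 + 2 \cdot 9\right)\right) = - \frac{1055}{-1 + 1800} - \left(2808 + \left(-21 + 18\right)\right) = - \frac{1055}{1799} - \left(2808 - 3\right) = \left(-1055\right) \frac{1}{1799} - 2805 = - \frac{1055}{1799} - 2805 = - \frac{5047250}{1799}$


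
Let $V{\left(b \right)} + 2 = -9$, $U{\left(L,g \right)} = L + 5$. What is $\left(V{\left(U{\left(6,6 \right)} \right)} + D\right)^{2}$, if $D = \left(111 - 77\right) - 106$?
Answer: $6889$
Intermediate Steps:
$U{\left(L,g \right)} = 5 + L$
$V{\left(b \right)} = -11$ ($V{\left(b \right)} = -2 - 9 = -11$)
$D = -72$ ($D = 34 - 106 = -72$)
$\left(V{\left(U{\left(6,6 \right)} \right)} + D\right)^{2} = \left(-11 - 72\right)^{2} = \left(-83\right)^{2} = 6889$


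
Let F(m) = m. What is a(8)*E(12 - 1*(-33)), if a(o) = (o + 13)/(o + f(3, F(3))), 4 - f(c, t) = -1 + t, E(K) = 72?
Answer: 756/5 ≈ 151.20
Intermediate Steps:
f(c, t) = 5 - t (f(c, t) = 4 - (-1 + t) = 4 + (1 - t) = 5 - t)
a(o) = (13 + o)/(2 + o) (a(o) = (o + 13)/(o + (5 - 1*3)) = (13 + o)/(o + (5 - 3)) = (13 + o)/(o + 2) = (13 + o)/(2 + o))
a(8)*E(12 - 1*(-33)) = ((13 + 8)/(2 + 8))*72 = (21/10)*72 = 756/5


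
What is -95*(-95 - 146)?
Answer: 22895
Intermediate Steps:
-95*(-95 - 146) = -95*(-241) = 22895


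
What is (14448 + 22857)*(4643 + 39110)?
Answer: 1632205665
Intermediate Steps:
(14448 + 22857)*(4643 + 39110) = 37305*43753 = 1632205665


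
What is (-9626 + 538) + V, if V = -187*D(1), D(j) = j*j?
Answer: -9275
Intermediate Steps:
D(j) = j²
V = -187 (V = -187*1² = -187*1 = -187)
(-9626 + 538) + V = (-9626 + 538) - 187 = -9088 - 187 = -9275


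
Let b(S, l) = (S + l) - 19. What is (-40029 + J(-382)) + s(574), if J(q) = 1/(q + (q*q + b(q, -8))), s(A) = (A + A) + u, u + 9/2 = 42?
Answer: -11274947369/290266 ≈ -38844.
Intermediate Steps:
u = 75/2 (u = -9/2 + 42 = 75/2 ≈ 37.500)
s(A) = 75/2 + 2*A (s(A) = (A + A) + 75/2 = 2*A + 75/2 = 75/2 + 2*A)
b(S, l) = -19 + S + l
J(q) = 1/(-27 + q² + 2*q) (J(q) = 1/(q + (q*q + (-19 + q - 8))) = 1/(q + (q² + (-27 + q))) = 1/(q + (-27 + q + q²)) = 1/(-27 + q² + 2*q))
(-40029 + J(-382)) + s(574) = (-40029 + 1/(-27 + (-382)² + 2*(-382))) + (75/2 + 2*574) = (-40029 + 1/(-27 + 145924 - 764)) + (75/2 + 1148) = (-40029 + 1/145133) + 2371/2 = -5809528856/145133 + 2371/2 = -11274947369/290266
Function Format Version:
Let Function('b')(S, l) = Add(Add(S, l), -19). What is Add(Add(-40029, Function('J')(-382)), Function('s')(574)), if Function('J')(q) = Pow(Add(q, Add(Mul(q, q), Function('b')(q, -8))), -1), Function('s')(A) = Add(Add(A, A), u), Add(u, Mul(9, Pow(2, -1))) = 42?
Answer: Rational(-11274947369, 290266) ≈ -38844.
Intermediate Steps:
u = Rational(75, 2) (u = Add(Rational(-9, 2), 42) = Rational(75, 2) ≈ 37.500)
Function('s')(A) = Add(Rational(75, 2), Mul(2, A)) (Function('s')(A) = Add(Add(A, A), Rational(75, 2)) = Add(Mul(2, A), Rational(75, 2)) = Add(Rational(75, 2), Mul(2, A)))
Function('b')(S, l) = Add(-19, S, l)
Function('J')(q) = Pow(Add(-27, Pow(q, 2), Mul(2, q)), -1) (Function('J')(q) = Pow(Add(q, Add(Mul(q, q), Add(-19, q, -8))), -1) = Pow(Add(q, Add(Pow(q, 2), Add(-27, q))), -1) = Pow(Add(q, Add(-27, q, Pow(q, 2))), -1) = Pow(Add(-27, Pow(q, 2), Mul(2, q)), -1))
Add(Add(-40029, Function('J')(-382)), Function('s')(574)) = Add(Add(-40029, Pow(Add(-27, Pow(-382, 2), Mul(2, -382)), -1)), Add(Rational(75, 2), Mul(2, 574))) = Add(Add(-40029, Pow(Add(-27, 145924, -764), -1)), Add(Rational(75, 2), 1148)) = Add(Add(-40029, Pow(145133, -1)), Rational(2371, 2)) = Add(Add(-40029, Rational(1, 145133)), Rational(2371, 2)) = Add(Rational(-5809528856, 145133), Rational(2371, 2)) = Rational(-11274947369, 290266)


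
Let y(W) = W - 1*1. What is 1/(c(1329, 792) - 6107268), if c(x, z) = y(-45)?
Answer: -1/6107314 ≈ -1.6374e-7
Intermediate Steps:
y(W) = -1 + W (y(W) = W - 1 = -1 + W)
c(x, z) = -46 (c(x, z) = -1 - 45 = -46)
1/(c(1329, 792) - 6107268) = 1/(-46 - 6107268) = 1/(-6107314) = -1/6107314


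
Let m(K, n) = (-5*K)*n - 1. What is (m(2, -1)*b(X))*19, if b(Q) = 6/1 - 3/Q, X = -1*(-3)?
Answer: 855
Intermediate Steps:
X = 3
m(K, n) = -1 - 5*K*n (m(K, n) = -5*K*n - 1 = -1 - 5*K*n)
b(Q) = 6 - 3/Q (b(Q) = 6*1 - 3/Q = 6 - 3/Q)
(m(2, -1)*b(X))*19 = ((-1 - 5*2*(-1))*(6 - 3/3))*19 = ((-1 + 10)*(6 - 3*1/3))*19 = (9*(6 - 1))*19 = (9*5)*19 = 45*19 = 855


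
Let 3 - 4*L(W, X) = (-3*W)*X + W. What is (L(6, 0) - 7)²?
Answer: 961/16 ≈ 60.063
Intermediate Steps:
L(W, X) = ¾ - W/4 + 3*W*X/4 (L(W, X) = ¾ - ((-3*W)*X + W)/4 = ¾ - (-3*W*X + W)/4 = ¾ - (W - 3*W*X)/4 = ¾ + (-W/4 + 3*W*X/4) = ¾ - W/4 + 3*W*X/4)
(L(6, 0) - 7)² = ((¾ - ¼*6 + (¾)*6*0) - 7)² = ((¾ - 3/2 + 0) - 7)² = (-¾ - 7)² = (-31/4)² = 961/16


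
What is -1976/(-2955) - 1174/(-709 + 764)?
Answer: -672098/32505 ≈ -20.677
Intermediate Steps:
-1976/(-2955) - 1174/(-709 + 764) = -1976*(-1/2955) - 1174/55 = 1976/2955 - 1174*1/55 = 1976/2955 - 1174/55 = -672098/32505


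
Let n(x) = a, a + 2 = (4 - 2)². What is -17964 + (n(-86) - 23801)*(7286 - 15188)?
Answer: 188041734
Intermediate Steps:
a = 2 (a = -2 + (4 - 2)² = -2 + 2² = -2 + 4 = 2)
n(x) = 2
-17964 + (n(-86) - 23801)*(7286 - 15188) = -17964 + (2 - 23801)*(7286 - 15188) = -17964 - 23799*(-7902) = -17964 + 188059698 = 188041734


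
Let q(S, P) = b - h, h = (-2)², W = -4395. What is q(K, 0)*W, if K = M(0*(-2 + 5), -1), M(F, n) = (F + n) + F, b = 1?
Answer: 13185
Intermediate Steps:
h = 4
M(F, n) = n + 2*F
K = -1 (K = -1 + 2*(0*(-2 + 5)) = -1 + 2*(0*3) = -1 + 2*0 = -1 + 0 = -1)
q(S, P) = -3 (q(S, P) = 1 - 1*4 = 1 - 4 = -3)
q(K, 0)*W = -3*(-4395) = 13185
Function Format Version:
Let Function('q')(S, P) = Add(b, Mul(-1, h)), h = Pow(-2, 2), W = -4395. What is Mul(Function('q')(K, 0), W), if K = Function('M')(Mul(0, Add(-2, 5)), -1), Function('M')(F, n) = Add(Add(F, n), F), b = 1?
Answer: 13185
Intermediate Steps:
h = 4
Function('M')(F, n) = Add(n, Mul(2, F))
K = -1 (K = Add(-1, Mul(2, Mul(0, Add(-2, 5)))) = Add(-1, Mul(2, Mul(0, 3))) = Add(-1, Mul(2, 0)) = Add(-1, 0) = -1)
Function('q')(S, P) = -3 (Function('q')(S, P) = Add(1, Mul(-1, 4)) = Add(1, -4) = -3)
Mul(Function('q')(K, 0), W) = Mul(-3, -4395) = 13185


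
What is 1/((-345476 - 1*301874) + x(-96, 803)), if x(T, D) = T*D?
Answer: -1/724438 ≈ -1.3804e-6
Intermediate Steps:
x(T, D) = D*T
1/((-345476 - 1*301874) + x(-96, 803)) = 1/((-345476 - 1*301874) + 803*(-96)) = 1/((-345476 - 301874) - 77088) = 1/(-647350 - 77088) = 1/(-724438) = -1/724438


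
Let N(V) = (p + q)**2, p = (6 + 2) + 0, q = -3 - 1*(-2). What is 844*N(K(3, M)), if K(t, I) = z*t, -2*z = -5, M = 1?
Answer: 41356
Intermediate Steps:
z = 5/2 (z = -1/2*(-5) = 5/2 ≈ 2.5000)
q = -1 (q = -3 + 2 = -1)
K(t, I) = 5*t/2
p = 8 (p = 8 + 0 = 8)
N(V) = 49 (N(V) = (8 - 1)**2 = 7**2 = 49)
844*N(K(3, M)) = 844*49 = 41356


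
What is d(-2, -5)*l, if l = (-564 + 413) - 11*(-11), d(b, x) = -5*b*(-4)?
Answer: 1200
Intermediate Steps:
d(b, x) = 20*b
l = -30 (l = -151 + 121 = -30)
d(-2, -5)*l = (20*(-2))*(-30) = -40*(-30) = 1200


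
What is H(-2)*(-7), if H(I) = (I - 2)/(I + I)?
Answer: -7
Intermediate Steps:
H(I) = (-2 + I)/(2*I) (H(I) = (-2 + I)/((2*I)) = (-2 + I)*(1/(2*I)) = (-2 + I)/(2*I))
H(-2)*(-7) = ((1/2)*(-2 - 2)/(-2))*(-7) = ((1/2)*(-1/2)*(-4))*(-7) = 1*(-7) = -7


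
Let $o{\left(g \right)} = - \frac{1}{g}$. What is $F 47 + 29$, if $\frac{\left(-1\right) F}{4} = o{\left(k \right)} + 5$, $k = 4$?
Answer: $-864$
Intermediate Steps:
$F = -19$ ($F = - 4 \left(- \frac{1}{4} + 5\right) = \left(-4\right) \frac{19}{4} = -19$)
$F 47 + 29 = \left(-19\right) 47 + 29 = -893 + 29 = -864$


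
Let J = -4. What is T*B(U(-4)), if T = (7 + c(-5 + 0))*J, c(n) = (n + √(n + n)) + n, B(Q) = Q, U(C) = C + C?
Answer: -96 + 32*I*√10 ≈ -96.0 + 101.19*I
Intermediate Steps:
U(C) = 2*C
c(n) = 2*n + √2*√n (c(n) = (n + √(2*n)) + n = (n + √2*√n) + n = 2*n + √2*√n)
T = 12 - 4*I*√10 (T = (7 + (2*(-5 + 0) + √2*√(-5 + 0)))*(-4) = (7 + (2*(-5) + √2*√(-5)))*(-4) = (7 + (-10 + √2*(I*√5)))*(-4) = (7 + (-10 + I*√10))*(-4) = (-3 + I*√10)*(-4) = 12 - 4*I*√10 ≈ 12.0 - 12.649*I)
T*B(U(-4)) = (12 - 4*I*√10)*(2*(-4)) = (12 - 4*I*√10)*(-8) = -96 + 32*I*√10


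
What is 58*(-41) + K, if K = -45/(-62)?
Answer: -147391/62 ≈ -2377.3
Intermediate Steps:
K = 45/62 (K = -45*(-1/62) = 45/62 ≈ 0.72581)
58*(-41) + K = 58*(-41) + 45/62 = -2378 + 45/62 = -147391/62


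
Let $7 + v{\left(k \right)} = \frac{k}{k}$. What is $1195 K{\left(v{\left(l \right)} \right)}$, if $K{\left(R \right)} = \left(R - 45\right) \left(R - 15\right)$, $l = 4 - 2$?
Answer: $1279845$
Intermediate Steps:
$l = 2$ ($l = 4 - 2 = 2$)
$v{\left(k \right)} = -6$ ($v{\left(k \right)} = -7 + \frac{k}{k} = -7 + 1 = -6$)
$K{\left(R \right)} = \left(-45 + R\right) \left(-15 + R\right)$
$1195 K{\left(v{\left(l \right)} \right)} = 1195 \left(675 + \left(-6\right)^{2} - -360\right) = 1195 \left(675 + 36 + 360\right) = 1195 \cdot 1071 = 1279845$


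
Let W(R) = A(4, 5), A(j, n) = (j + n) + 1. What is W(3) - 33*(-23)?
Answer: 769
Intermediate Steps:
A(j, n) = 1 + j + n
W(R) = 10 (W(R) = 1 + 4 + 5 = 10)
W(3) - 33*(-23) = 10 - 33*(-23) = 10 + 759 = 769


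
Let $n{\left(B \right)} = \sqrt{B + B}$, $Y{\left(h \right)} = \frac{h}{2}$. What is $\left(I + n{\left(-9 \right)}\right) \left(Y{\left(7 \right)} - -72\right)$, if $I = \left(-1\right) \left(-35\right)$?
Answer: $\frac{5285}{2} + \frac{453 i \sqrt{2}}{2} \approx 2642.5 + 320.32 i$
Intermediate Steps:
$Y{\left(h \right)} = \frac{h}{2}$ ($Y{\left(h \right)} = h \frac{1}{2} = \frac{h}{2}$)
$n{\left(B \right)} = \sqrt{2} \sqrt{B}$ ($n{\left(B \right)} = \sqrt{2 B} = \sqrt{2} \sqrt{B}$)
$I = 35$
$\left(I + n{\left(-9 \right)}\right) \left(Y{\left(7 \right)} - -72\right) = \left(35 + \sqrt{2} \sqrt{-9}\right) \left(\frac{1}{2} \cdot 7 - -72\right) = \left(35 + \sqrt{2} \cdot 3 i\right) \left(\frac{7}{2} + 72\right) = \left(35 + 3 i \sqrt{2}\right) \frac{151}{2} = \frac{5285}{2} + \frac{453 i \sqrt{2}}{2}$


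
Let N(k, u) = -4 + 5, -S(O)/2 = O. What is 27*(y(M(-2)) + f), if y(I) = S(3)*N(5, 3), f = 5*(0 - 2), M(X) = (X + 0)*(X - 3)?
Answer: -432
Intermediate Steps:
S(O) = -2*O
M(X) = X*(-3 + X)
N(k, u) = 1
f = -10 (f = 5*(-2) = -10)
y(I) = -6 (y(I) = -2*3*1 = -6*1 = -6)
27*(y(M(-2)) + f) = 27*(-6 - 10) = 27*(-16) = -432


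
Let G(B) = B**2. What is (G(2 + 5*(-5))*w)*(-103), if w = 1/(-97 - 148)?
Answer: 54487/245 ≈ 222.40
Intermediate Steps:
w = -1/245 (w = 1/(-245) = -1/245 ≈ -0.0040816)
(G(2 + 5*(-5))*w)*(-103) = ((2 + 5*(-5))**2*(-1/245))*(-103) = ((2 - 25)**2*(-1/245))*(-103) = ((-23)**2*(-1/245))*(-103) = (529*(-1/245))*(-103) = -529/245*(-103) = 54487/245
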